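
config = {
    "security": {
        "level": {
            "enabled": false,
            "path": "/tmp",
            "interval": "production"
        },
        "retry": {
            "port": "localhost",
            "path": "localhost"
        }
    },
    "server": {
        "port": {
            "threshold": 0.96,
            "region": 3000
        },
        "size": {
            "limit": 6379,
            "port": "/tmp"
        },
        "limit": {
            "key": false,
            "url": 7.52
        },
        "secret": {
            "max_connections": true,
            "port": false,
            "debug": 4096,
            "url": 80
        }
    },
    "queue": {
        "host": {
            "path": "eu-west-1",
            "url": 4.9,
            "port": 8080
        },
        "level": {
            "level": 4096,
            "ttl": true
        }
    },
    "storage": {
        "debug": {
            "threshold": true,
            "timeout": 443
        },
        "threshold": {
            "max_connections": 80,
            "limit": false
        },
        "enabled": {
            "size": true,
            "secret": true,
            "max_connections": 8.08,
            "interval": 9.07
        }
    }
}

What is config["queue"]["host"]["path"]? "eu-west-1"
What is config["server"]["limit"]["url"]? 7.52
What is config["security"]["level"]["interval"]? "production"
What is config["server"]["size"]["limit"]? 6379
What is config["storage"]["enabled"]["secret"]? True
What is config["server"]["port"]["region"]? 3000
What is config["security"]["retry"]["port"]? "localhost"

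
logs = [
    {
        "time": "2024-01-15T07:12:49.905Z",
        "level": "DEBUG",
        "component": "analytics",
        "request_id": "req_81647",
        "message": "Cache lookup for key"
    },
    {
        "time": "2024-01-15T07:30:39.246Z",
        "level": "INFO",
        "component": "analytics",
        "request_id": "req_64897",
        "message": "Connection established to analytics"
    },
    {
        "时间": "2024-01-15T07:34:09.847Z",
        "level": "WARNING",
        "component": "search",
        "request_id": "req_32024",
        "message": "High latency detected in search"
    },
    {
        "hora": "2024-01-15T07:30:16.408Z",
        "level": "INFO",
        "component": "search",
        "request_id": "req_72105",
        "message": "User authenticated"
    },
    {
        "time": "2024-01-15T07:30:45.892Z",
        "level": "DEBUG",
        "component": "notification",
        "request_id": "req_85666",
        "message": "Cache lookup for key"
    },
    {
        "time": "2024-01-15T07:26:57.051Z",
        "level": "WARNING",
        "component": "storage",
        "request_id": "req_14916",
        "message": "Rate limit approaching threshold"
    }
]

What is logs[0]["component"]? "analytics"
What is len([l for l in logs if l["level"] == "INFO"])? 2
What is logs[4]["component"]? "notification"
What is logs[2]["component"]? "search"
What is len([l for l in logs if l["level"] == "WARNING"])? 2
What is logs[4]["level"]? "DEBUG"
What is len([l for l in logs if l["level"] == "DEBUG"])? 2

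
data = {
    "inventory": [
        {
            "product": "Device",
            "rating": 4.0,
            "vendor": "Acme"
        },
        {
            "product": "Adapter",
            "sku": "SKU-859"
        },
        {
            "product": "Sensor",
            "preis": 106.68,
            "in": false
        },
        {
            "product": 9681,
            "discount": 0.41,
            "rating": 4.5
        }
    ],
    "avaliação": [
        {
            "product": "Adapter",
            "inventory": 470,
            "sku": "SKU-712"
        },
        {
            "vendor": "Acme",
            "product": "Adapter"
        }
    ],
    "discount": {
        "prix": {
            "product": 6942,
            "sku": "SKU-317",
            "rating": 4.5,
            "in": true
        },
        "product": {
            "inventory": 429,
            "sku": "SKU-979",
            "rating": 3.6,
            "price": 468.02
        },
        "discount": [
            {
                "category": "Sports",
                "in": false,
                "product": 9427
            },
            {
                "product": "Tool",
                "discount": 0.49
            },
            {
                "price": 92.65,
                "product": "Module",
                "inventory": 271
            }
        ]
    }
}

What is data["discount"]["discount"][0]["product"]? 9427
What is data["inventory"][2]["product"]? "Sensor"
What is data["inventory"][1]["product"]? "Adapter"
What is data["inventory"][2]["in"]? False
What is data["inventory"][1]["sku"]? "SKU-859"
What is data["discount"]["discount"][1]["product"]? "Tool"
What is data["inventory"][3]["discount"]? 0.41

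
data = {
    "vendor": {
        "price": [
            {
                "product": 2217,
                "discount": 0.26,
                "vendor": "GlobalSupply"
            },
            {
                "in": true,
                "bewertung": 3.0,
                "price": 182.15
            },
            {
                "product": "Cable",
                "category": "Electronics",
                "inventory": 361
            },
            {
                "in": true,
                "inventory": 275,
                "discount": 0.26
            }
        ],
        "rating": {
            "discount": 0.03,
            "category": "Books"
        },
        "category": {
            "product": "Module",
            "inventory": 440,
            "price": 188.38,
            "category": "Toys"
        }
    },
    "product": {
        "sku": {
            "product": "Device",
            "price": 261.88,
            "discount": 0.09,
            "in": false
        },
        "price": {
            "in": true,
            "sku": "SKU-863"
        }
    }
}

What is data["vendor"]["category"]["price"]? 188.38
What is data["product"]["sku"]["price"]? 261.88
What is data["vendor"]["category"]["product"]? "Module"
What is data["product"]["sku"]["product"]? "Device"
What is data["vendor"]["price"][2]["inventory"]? 361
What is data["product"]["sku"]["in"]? False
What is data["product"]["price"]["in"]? True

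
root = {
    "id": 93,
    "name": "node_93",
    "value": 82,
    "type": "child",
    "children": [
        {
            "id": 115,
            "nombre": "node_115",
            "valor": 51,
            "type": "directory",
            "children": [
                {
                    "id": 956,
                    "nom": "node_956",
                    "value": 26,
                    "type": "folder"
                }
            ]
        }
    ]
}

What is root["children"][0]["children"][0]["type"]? "folder"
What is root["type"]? "child"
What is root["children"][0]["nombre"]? "node_115"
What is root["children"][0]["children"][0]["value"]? 26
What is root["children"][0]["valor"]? 51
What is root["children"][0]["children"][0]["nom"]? "node_956"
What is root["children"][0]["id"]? 115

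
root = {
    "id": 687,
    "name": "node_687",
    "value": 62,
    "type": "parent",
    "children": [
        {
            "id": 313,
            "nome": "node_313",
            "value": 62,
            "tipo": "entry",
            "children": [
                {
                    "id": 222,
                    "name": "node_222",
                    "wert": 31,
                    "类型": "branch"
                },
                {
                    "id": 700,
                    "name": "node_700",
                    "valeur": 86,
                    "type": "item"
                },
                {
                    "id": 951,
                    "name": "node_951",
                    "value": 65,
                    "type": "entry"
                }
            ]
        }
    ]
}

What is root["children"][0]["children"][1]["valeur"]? 86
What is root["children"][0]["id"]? 313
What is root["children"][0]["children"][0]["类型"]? "branch"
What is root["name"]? "node_687"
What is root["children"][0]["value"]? 62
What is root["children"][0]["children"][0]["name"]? "node_222"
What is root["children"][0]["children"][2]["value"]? 65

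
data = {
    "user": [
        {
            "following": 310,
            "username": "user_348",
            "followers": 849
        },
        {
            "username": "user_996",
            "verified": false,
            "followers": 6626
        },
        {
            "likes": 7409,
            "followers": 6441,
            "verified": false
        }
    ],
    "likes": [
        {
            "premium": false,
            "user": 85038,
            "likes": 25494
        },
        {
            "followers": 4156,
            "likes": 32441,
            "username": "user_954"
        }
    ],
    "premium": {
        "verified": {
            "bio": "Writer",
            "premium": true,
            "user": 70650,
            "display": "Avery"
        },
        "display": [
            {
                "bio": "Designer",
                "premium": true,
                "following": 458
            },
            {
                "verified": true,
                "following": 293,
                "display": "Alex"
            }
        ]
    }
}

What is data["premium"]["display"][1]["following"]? 293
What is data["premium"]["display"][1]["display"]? "Alex"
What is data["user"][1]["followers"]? 6626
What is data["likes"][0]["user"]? 85038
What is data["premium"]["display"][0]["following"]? 458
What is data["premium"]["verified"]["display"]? "Avery"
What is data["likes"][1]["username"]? "user_954"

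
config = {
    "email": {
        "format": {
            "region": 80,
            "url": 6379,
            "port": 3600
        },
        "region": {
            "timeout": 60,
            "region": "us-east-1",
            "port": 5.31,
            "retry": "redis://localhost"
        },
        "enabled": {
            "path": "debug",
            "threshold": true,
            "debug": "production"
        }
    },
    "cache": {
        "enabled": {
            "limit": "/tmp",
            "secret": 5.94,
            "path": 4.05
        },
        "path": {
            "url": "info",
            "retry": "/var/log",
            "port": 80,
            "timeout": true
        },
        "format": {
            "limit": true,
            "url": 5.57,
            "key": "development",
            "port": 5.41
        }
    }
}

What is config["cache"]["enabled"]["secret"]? 5.94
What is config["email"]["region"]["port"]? 5.31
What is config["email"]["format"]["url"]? 6379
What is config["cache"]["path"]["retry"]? "/var/log"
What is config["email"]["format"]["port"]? 3600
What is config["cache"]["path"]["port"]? 80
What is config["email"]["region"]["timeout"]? 60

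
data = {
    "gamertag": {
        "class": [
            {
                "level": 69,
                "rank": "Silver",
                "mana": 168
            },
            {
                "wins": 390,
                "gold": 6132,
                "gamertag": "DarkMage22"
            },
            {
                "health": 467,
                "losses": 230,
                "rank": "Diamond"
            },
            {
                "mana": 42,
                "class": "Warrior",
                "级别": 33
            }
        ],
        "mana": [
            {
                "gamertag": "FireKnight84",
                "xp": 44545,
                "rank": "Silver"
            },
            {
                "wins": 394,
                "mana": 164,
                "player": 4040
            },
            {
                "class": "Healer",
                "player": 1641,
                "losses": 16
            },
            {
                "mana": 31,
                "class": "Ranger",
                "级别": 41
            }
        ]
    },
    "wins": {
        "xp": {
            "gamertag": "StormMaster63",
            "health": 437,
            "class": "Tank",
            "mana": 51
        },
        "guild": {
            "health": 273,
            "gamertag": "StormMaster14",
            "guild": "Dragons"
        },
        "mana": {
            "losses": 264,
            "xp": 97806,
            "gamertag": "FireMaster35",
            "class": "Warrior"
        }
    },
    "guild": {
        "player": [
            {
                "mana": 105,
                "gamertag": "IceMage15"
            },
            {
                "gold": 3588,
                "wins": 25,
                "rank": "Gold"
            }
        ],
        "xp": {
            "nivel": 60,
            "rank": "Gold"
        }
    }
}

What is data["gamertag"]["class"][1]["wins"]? 390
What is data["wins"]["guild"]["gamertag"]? "StormMaster14"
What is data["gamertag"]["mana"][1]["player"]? 4040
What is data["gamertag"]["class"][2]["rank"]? "Diamond"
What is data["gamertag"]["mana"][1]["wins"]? 394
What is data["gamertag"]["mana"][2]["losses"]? 16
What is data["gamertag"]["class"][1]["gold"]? 6132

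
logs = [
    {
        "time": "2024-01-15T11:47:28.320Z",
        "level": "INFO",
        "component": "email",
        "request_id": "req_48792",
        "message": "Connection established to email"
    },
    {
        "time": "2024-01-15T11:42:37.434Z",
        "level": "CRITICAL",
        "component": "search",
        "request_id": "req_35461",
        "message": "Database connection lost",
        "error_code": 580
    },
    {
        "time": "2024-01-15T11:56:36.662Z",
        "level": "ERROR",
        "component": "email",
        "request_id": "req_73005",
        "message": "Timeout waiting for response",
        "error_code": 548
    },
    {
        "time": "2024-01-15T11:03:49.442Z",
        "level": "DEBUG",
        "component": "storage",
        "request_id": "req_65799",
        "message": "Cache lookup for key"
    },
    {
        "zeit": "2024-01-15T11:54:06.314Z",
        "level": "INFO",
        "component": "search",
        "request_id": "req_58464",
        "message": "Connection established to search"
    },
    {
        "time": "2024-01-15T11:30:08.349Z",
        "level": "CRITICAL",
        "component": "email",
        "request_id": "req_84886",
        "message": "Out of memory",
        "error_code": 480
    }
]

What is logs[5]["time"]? "2024-01-15T11:30:08.349Z"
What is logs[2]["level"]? "ERROR"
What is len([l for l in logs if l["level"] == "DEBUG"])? 1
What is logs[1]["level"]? "CRITICAL"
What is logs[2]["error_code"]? 548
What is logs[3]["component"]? "storage"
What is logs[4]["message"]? "Connection established to search"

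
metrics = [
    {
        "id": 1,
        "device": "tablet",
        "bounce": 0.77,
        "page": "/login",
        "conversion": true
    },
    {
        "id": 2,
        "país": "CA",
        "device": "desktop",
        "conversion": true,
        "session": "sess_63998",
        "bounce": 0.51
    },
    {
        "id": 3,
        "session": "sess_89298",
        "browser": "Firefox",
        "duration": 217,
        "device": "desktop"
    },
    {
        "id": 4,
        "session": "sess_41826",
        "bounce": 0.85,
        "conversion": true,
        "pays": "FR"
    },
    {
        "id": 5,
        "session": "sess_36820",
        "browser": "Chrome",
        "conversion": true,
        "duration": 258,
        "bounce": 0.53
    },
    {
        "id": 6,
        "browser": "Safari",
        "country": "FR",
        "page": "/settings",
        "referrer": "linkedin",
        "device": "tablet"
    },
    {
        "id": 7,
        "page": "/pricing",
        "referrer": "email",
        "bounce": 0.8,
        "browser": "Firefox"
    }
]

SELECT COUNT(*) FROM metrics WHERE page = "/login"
1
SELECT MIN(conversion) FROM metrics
True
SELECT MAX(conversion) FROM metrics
True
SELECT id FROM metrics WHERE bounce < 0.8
[1, 2, 5]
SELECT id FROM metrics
[1, 2, 3, 4, 5, 6, 7]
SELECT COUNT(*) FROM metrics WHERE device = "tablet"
2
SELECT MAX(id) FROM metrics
7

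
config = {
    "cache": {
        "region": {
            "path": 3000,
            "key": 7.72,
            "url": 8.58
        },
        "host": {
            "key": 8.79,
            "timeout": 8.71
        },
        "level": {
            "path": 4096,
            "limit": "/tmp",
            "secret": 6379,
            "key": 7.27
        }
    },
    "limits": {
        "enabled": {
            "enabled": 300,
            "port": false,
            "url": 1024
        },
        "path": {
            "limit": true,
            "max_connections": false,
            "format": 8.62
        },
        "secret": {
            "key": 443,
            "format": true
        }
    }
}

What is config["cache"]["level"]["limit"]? "/tmp"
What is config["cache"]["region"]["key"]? 7.72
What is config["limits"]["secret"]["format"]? True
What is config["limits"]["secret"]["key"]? 443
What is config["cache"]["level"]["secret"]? 6379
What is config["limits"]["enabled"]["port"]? False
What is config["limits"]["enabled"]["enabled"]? 300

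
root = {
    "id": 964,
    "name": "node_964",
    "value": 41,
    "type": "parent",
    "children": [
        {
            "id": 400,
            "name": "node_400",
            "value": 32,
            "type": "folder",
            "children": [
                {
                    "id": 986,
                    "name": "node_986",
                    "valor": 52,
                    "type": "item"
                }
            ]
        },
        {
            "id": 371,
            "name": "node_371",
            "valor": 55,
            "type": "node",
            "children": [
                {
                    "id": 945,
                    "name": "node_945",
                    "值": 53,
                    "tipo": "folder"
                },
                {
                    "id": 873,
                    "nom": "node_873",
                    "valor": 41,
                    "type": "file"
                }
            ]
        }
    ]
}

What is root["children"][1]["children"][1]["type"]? "file"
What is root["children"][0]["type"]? "folder"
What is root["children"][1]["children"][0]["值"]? 53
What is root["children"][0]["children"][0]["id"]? 986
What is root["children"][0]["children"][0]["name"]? "node_986"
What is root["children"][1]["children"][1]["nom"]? "node_873"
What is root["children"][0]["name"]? "node_400"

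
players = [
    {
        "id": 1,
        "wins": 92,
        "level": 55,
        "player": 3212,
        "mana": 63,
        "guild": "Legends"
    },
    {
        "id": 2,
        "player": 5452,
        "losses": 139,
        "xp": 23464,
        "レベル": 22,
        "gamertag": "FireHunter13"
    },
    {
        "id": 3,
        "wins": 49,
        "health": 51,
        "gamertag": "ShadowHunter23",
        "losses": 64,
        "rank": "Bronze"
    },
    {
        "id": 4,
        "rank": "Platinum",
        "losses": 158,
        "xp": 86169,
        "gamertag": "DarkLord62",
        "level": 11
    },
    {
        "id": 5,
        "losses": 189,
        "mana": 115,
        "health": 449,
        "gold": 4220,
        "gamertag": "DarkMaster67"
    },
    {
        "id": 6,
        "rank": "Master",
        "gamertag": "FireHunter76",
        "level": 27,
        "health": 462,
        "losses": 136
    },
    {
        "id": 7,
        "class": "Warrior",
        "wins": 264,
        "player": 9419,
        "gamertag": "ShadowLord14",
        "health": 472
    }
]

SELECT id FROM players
[1, 2, 3, 4, 5, 6, 7]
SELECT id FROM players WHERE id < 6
[1, 2, 3, 4, 5]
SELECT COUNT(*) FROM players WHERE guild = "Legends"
1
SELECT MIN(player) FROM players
3212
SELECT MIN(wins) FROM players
49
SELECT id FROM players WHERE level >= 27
[1, 6]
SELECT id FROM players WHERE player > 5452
[7]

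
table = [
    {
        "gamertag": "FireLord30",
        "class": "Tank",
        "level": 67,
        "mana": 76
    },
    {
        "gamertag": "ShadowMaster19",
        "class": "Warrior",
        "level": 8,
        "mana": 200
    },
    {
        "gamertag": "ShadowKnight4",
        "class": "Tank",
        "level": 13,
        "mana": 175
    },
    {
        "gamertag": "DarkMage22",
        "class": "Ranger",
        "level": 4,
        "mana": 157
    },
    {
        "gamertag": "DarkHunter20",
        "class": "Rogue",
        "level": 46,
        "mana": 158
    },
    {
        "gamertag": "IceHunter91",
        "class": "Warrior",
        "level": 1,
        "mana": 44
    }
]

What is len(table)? 6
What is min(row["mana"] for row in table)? 44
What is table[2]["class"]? "Tank"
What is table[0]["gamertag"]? "FireLord30"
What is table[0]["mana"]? 76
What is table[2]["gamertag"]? "ShadowKnight4"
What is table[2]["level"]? 13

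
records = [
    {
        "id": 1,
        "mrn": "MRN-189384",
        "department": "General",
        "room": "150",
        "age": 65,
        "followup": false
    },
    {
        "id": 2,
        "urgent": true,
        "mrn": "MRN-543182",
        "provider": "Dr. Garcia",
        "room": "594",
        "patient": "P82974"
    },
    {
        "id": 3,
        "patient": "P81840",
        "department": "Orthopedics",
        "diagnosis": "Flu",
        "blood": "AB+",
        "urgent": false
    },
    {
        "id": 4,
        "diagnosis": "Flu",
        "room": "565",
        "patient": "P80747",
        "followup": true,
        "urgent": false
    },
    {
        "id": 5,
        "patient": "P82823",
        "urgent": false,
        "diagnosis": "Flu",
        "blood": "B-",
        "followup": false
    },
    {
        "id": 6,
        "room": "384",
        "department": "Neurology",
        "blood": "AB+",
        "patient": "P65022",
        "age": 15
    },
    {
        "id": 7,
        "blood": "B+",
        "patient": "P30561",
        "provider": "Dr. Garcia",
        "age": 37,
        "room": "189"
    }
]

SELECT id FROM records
[1, 2, 3, 4, 5, 6, 7]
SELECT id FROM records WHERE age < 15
[]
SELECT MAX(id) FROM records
7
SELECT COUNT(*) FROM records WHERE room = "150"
1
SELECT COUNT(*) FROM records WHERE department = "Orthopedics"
1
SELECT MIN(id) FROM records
1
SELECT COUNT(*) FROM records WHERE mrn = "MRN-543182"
1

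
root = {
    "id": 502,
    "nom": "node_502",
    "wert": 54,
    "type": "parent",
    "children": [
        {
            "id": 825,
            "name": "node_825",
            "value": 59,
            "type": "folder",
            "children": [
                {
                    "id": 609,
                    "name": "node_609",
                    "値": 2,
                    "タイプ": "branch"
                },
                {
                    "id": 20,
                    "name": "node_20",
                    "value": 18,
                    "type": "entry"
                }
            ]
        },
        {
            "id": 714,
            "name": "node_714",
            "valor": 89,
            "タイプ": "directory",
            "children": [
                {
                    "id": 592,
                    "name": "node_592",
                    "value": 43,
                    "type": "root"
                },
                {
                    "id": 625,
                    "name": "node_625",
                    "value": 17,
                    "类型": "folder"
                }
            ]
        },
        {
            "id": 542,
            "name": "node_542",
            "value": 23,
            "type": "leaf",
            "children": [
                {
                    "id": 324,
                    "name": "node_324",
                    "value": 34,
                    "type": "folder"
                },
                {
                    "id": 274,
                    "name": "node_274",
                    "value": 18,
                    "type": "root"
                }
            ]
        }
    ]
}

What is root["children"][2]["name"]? "node_542"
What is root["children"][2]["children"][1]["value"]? 18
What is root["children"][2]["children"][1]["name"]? "node_274"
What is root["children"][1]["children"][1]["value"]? 17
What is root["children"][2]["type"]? "leaf"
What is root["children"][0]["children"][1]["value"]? 18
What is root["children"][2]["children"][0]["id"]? 324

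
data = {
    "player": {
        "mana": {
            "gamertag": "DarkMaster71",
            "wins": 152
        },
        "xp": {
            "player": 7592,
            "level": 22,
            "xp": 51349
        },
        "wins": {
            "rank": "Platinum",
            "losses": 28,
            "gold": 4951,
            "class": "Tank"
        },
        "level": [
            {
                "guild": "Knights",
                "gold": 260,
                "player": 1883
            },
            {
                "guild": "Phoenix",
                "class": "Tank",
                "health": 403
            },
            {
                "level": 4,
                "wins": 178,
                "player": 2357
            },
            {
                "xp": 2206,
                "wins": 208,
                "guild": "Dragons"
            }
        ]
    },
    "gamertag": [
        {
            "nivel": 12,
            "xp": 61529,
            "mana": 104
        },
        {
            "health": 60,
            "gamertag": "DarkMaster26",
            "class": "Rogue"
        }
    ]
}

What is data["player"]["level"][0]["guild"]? "Knights"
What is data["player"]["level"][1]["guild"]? "Phoenix"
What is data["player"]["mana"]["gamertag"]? "DarkMaster71"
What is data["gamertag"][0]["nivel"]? 12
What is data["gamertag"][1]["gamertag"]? "DarkMaster26"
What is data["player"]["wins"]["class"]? "Tank"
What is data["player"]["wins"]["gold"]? 4951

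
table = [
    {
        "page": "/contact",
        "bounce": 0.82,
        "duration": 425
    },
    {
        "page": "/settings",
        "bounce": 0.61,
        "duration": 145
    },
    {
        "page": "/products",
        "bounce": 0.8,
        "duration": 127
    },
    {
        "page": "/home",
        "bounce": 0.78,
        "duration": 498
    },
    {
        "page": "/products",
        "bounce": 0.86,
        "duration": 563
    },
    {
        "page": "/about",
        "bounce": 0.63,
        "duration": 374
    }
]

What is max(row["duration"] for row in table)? 563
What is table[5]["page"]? "/about"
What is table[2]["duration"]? 127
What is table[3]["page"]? "/home"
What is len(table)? 6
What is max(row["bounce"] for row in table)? 0.86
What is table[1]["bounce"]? 0.61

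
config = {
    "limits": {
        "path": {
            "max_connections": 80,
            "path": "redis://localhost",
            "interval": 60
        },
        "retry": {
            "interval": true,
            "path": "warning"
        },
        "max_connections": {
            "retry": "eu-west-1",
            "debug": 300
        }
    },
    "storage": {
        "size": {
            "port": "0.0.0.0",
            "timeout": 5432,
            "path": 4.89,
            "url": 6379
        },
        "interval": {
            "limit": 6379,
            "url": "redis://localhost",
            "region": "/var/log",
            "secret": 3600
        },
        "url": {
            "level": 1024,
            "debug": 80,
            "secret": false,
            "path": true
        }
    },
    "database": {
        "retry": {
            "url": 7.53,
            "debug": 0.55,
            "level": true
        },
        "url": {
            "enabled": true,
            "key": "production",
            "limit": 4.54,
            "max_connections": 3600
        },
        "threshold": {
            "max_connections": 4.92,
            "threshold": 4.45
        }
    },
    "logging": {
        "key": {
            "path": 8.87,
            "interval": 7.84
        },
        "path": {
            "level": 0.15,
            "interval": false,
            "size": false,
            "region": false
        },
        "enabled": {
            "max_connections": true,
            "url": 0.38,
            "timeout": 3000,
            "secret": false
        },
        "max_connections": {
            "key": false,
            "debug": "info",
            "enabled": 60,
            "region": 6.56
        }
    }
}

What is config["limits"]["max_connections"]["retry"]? "eu-west-1"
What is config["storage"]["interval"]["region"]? "/var/log"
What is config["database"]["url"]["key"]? "production"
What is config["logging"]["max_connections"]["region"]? 6.56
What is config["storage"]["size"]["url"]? 6379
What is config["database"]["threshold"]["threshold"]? 4.45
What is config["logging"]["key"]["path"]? 8.87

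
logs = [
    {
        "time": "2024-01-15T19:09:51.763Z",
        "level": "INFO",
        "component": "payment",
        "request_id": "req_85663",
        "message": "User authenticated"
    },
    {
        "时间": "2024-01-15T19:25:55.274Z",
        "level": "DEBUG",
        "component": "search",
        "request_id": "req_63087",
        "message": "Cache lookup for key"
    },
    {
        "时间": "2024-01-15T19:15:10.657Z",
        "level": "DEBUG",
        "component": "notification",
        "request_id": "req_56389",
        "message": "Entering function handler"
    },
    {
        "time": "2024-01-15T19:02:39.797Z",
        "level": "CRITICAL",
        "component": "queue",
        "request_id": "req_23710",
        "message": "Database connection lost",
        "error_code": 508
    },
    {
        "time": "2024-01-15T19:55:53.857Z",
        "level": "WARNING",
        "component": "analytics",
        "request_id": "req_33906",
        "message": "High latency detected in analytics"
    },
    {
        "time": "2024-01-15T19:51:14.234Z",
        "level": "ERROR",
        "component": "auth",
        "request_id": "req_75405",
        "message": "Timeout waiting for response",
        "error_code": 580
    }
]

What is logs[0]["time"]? "2024-01-15T19:09:51.763Z"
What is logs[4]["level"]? "WARNING"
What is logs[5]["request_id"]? "req_75405"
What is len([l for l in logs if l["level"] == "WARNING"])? 1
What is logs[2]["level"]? "DEBUG"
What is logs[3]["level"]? "CRITICAL"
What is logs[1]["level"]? "DEBUG"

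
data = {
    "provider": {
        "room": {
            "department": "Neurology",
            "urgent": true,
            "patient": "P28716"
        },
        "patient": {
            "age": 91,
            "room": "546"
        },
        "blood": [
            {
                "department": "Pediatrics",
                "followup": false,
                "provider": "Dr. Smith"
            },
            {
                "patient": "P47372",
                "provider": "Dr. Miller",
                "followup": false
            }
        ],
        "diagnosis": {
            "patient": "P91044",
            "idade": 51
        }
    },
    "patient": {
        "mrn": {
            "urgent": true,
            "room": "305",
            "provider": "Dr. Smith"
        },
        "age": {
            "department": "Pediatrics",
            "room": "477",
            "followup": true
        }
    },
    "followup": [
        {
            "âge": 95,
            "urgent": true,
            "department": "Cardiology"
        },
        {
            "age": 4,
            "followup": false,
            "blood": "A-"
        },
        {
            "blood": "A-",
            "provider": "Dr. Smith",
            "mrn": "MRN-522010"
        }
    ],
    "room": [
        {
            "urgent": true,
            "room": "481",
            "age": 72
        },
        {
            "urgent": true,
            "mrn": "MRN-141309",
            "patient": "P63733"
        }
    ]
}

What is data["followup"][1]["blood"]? "A-"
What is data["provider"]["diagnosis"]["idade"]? 51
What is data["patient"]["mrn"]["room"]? "305"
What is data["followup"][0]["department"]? "Cardiology"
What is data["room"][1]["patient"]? "P63733"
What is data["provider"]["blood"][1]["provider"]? "Dr. Miller"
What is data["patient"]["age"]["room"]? "477"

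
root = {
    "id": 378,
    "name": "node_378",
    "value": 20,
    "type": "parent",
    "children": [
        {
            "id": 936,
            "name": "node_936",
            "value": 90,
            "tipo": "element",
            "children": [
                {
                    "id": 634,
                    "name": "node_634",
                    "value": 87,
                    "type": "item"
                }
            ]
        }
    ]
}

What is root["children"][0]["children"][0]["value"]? 87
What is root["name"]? "node_378"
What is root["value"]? 20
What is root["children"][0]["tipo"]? "element"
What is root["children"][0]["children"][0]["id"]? 634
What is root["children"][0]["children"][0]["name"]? "node_634"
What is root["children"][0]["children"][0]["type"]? "item"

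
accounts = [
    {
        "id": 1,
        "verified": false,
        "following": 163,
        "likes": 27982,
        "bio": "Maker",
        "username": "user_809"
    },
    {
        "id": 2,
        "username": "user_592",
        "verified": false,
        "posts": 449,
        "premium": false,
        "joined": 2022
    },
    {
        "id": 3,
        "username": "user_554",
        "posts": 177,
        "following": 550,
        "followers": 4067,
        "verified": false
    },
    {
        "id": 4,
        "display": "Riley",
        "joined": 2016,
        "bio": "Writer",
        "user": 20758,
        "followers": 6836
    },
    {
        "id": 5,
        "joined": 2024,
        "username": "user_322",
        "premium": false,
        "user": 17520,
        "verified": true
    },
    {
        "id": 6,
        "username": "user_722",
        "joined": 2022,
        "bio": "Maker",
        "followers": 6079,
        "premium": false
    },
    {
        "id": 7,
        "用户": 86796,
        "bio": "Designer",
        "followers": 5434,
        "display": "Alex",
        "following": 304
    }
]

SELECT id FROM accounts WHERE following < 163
[]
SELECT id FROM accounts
[1, 2, 3, 4, 5, 6, 7]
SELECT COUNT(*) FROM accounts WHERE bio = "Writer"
1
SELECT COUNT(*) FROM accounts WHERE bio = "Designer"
1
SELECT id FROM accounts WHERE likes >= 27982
[1]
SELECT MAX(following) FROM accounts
550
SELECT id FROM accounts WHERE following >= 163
[1, 3, 7]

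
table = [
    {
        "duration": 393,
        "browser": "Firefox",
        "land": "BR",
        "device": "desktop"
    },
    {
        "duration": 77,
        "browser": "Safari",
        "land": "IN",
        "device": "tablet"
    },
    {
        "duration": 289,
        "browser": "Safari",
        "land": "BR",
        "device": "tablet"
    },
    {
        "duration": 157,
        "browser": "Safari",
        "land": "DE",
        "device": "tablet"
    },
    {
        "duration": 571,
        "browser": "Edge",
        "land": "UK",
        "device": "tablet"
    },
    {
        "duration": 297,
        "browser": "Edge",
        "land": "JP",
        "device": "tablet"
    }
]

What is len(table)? 6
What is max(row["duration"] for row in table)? 571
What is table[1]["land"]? "IN"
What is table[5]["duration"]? 297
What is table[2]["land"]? "BR"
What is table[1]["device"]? "tablet"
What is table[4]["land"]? "UK"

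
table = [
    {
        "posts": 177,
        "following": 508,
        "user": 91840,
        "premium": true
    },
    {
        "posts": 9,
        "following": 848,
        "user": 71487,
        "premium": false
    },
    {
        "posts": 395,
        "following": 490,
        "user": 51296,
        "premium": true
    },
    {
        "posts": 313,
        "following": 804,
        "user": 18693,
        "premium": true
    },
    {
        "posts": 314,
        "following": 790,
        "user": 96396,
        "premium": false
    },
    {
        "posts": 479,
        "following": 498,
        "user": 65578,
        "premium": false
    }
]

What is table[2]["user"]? 51296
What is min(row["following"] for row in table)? 490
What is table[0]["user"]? 91840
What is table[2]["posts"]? 395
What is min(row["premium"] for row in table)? False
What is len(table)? 6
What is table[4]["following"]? 790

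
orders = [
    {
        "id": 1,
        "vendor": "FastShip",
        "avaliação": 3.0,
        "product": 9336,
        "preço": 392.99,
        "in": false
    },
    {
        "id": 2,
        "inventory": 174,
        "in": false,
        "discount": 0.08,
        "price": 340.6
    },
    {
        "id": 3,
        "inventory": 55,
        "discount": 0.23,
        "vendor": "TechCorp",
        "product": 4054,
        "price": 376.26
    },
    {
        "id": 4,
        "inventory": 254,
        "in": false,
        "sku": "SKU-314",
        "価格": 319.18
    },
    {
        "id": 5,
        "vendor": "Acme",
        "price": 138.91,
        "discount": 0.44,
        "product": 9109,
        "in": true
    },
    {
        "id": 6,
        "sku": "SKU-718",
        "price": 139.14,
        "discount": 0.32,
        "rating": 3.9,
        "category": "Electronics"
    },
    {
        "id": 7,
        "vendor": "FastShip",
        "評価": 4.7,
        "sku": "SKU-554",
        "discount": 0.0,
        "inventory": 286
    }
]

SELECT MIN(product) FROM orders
4054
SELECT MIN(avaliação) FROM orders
3.0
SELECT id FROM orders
[1, 2, 3, 4, 5, 6, 7]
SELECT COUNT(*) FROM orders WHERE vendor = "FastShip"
2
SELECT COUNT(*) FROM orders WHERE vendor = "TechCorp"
1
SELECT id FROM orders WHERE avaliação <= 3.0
[1]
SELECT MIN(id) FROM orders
1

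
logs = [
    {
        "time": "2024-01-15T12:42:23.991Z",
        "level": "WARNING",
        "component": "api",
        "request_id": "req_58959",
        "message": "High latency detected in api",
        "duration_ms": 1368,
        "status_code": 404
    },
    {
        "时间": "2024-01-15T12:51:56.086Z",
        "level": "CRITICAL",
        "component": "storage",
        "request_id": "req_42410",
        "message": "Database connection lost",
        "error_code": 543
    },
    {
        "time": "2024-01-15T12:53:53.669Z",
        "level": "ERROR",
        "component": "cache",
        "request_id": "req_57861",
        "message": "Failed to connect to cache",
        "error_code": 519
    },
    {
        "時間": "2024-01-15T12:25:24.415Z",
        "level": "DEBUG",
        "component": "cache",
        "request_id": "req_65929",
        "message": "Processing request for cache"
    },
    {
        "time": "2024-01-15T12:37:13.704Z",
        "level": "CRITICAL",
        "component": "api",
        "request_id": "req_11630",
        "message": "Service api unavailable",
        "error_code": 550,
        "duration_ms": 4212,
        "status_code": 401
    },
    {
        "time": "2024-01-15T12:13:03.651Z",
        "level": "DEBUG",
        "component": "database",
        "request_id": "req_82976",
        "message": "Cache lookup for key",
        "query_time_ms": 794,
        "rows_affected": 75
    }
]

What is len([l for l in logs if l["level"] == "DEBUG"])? 2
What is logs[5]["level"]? "DEBUG"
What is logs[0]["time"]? "2024-01-15T12:42:23.991Z"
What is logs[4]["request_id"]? "req_11630"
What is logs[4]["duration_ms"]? 4212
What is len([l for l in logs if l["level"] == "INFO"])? 0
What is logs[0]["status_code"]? 404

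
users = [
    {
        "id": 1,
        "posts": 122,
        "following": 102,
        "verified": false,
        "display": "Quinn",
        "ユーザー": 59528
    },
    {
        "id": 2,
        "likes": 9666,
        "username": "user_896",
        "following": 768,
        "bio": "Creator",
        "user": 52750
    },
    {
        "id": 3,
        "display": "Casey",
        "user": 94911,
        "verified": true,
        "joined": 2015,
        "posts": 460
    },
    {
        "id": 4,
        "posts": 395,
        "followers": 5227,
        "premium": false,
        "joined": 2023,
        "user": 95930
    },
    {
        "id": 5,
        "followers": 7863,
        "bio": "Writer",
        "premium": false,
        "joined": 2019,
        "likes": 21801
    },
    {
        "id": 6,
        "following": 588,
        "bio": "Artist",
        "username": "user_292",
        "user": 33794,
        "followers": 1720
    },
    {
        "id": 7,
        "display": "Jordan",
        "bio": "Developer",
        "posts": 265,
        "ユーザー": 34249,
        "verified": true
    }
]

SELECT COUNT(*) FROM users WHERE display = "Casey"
1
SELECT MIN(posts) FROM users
122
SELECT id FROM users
[1, 2, 3, 4, 5, 6, 7]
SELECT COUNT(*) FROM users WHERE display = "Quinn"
1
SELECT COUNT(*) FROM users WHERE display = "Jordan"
1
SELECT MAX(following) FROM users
768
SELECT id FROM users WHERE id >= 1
[1, 2, 3, 4, 5, 6, 7]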